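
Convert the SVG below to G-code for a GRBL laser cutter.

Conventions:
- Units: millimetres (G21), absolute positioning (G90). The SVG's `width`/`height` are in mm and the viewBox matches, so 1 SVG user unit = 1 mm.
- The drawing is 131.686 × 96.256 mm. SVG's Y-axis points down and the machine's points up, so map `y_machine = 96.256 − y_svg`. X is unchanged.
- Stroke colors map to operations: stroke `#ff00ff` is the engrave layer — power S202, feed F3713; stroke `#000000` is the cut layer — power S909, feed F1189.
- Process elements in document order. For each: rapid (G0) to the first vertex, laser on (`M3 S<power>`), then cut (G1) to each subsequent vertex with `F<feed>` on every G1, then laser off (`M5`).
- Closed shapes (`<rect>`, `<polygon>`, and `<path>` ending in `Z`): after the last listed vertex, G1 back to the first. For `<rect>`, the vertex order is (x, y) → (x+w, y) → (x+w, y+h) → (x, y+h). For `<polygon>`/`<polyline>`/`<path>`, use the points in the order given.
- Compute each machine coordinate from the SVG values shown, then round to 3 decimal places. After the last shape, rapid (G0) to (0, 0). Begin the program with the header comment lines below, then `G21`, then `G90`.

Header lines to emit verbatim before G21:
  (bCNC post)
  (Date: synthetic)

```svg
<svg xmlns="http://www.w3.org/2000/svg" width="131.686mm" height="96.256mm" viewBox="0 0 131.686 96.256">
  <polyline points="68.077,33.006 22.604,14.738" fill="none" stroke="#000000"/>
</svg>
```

(bCNC post)
(Date: synthetic)
G21
G90
G0 X68.077 Y63.250
M3 S909
G1 X22.604 Y81.518 F1189
M5
G0 X0.000 Y0.000

1 u = 1 mm; y_m = 96.256 − y.

[1] `<polyline>` line segment, #000000→cut S909 F1189: (68.077,63.250) → (22.604,81.518)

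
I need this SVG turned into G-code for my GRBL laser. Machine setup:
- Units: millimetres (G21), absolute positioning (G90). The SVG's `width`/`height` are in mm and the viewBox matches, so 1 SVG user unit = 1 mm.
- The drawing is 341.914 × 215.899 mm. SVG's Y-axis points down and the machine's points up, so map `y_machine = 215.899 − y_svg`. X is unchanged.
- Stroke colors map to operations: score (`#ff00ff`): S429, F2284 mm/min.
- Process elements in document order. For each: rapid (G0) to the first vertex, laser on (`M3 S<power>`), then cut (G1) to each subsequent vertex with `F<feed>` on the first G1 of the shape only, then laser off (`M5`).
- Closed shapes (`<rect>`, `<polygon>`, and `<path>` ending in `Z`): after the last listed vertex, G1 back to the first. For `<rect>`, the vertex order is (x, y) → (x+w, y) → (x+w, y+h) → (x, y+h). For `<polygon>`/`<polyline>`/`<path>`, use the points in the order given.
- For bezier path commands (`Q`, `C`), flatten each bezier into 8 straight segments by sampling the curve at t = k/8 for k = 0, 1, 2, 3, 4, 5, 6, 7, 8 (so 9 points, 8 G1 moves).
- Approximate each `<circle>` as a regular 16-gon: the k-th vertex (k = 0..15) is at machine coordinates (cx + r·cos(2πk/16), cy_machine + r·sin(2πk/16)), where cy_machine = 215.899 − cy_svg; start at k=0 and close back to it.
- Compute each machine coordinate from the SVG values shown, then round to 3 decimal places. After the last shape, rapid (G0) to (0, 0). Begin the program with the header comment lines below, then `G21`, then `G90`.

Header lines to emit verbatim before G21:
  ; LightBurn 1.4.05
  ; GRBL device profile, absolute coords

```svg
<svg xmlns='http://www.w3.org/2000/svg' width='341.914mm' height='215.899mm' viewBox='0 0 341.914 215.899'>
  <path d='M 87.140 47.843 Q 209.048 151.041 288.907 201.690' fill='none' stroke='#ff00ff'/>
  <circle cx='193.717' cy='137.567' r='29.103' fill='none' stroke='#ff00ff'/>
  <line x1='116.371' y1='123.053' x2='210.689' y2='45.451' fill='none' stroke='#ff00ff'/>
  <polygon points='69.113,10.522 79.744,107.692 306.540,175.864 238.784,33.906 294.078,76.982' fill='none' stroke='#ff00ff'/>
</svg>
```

viewBox `0 0 341.914 215.899` with mm width/height → 1 unit = 1 mm. Flip: y_m = 215.899 − y_svg.

**Shape 1** — `<path>` quadratic bezier, stroke `#ff00ff` → score (S429, F2284). Control points (SVG): P0=(87.140,47.843), P1=(209.048,151.041), P2=(288.907,201.690); sampled at t=k/8. Machine vertices: (87.140,168.056) → (116.960,143.078) → (145.466,119.741) → (172.658,98.047) → (198.536,77.995) → (223.100,59.585) → (246.349,42.818) → (268.285,27.692) → (288.907,14.209). Open path.

**Shape 2** — `<circle>` circle, stroke `#ff00ff` → score (S429, F2284). Machine vertices: (222.820,78.332) → (220.605,89.469) → (214.296,98.911) → (204.854,105.220) → (193.717,107.435) → (182.580,105.220) → (173.138,98.911) → (166.829,89.469) → (164.614,78.332) → (166.829,67.195) → (173.138,57.753) → (182.580,51.444) → (193.717,49.229) → (204.854,51.444) → (214.296,57.753) → (220.605,67.195) → (222.820,78.332). Closed: final G1 returns to the first vertex.

**Shape 3** — `<line>` line segment, stroke `#ff00ff` → score (S429, F2284). Machine vertices: (116.371,92.846) → (210.689,170.448). Open path.

**Shape 4** — `<polygon>` closed polygon, stroke `#ff00ff` → score (S429, F2284). Machine vertices: (69.113,205.377) → (79.744,108.207) → (306.540,40.035) → (238.784,181.993) → (294.078,138.917) → (69.113,205.377). Closed: final G1 returns to the first vertex.

; LightBurn 1.4.05
; GRBL device profile, absolute coords
G21
G90
G0 X87.140 Y168.056
M3 S429
G1 X116.960 Y143.078 F2284
G1 X145.466 Y119.741
G1 X172.658 Y98.047
G1 X198.536 Y77.995
G1 X223.100 Y59.585
G1 X246.349 Y42.818
G1 X268.285 Y27.692
G1 X288.907 Y14.209
M5
G0 X222.820 Y78.332
M3 S429
G1 X220.605 Y89.469 F2284
G1 X214.296 Y98.911
G1 X204.854 Y105.220
G1 X193.717 Y107.435
G1 X182.580 Y105.220
G1 X173.138 Y98.911
G1 X166.829 Y89.469
G1 X164.614 Y78.332
G1 X166.829 Y67.195
G1 X173.138 Y57.753
G1 X182.580 Y51.444
G1 X193.717 Y49.229
G1 X204.854 Y51.444
G1 X214.296 Y57.753
G1 X220.605 Y67.195
G1 X222.820 Y78.332
M5
G0 X116.371 Y92.846
M3 S429
G1 X210.689 Y170.448 F2284
M5
G0 X69.113 Y205.377
M3 S429
G1 X79.744 Y108.207 F2284
G1 X306.540 Y40.035
G1 X238.784 Y181.993
G1 X294.078 Y138.917
G1 X69.113 Y205.377
M5
G0 X0.000 Y0.000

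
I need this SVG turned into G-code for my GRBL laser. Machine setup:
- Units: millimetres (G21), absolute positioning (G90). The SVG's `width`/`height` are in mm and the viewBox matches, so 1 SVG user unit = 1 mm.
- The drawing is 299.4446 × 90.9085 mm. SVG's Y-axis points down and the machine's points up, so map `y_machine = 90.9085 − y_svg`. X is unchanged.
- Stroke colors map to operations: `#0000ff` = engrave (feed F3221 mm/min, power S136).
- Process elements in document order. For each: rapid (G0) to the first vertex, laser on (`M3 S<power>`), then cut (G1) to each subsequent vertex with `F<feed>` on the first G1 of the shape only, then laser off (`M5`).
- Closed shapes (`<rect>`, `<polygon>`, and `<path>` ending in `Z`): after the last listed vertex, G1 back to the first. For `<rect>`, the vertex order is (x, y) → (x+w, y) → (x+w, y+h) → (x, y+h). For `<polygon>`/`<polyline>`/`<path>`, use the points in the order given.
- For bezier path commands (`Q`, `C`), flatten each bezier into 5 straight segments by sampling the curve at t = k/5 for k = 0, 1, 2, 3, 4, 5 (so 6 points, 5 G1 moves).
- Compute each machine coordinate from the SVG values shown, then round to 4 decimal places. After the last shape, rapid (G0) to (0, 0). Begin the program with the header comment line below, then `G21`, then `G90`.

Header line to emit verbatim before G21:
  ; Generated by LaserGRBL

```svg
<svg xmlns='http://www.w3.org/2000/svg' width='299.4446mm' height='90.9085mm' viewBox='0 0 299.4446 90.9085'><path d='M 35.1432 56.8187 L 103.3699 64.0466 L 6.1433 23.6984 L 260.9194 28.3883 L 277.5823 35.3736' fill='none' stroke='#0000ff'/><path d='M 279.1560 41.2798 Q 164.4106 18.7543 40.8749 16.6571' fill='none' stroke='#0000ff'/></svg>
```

; Generated by LaserGRBL
G21
G90
G0 X35.1432 Y34.0898
M3 S136
G1 X103.3699 Y26.8619 F3221
G1 X6.1433 Y67.2101
G1 X260.9194 Y62.5202
G1 X277.5823 Y55.5349
M5
G0 X279.1560 Y49.6287
M3 S136
G1 X232.9062 Y57.8218 F3221
G1 X185.9532 Y64.3806
G1 X138.2970 Y69.3051
G1 X89.9376 Y72.5954
G1 X40.8749 Y74.2514
M5
G0 X0.0000 Y0.0000

viewBox `0 0 299.4446 90.9085` with mm width/height → 1 unit = 1 mm. Flip: y_m = 90.9085 − y_svg.

**Shape 1** — `<path>` open polyline, stroke `#0000ff` → engrave (S136, F3221). Machine vertices: (35.1432,34.0898) → (103.3699,26.8619) → (6.1433,67.2101) → (260.9194,62.5202) → (277.5823,55.5349). Open path.

**Shape 2** — `<path>` quadratic bezier, stroke `#0000ff` → engrave (S136, F3221). Control points (SVG): P0=(279.1560,41.2798), P1=(164.4106,18.7543), P2=(40.8749,16.6571); sampled at t=k/5. Machine vertices: (279.1560,49.6287) → (232.9062,57.8218) → (185.9532,64.3806) → (138.2970,69.3051) → (89.9376,72.5954) → (40.8749,74.2514). Open path.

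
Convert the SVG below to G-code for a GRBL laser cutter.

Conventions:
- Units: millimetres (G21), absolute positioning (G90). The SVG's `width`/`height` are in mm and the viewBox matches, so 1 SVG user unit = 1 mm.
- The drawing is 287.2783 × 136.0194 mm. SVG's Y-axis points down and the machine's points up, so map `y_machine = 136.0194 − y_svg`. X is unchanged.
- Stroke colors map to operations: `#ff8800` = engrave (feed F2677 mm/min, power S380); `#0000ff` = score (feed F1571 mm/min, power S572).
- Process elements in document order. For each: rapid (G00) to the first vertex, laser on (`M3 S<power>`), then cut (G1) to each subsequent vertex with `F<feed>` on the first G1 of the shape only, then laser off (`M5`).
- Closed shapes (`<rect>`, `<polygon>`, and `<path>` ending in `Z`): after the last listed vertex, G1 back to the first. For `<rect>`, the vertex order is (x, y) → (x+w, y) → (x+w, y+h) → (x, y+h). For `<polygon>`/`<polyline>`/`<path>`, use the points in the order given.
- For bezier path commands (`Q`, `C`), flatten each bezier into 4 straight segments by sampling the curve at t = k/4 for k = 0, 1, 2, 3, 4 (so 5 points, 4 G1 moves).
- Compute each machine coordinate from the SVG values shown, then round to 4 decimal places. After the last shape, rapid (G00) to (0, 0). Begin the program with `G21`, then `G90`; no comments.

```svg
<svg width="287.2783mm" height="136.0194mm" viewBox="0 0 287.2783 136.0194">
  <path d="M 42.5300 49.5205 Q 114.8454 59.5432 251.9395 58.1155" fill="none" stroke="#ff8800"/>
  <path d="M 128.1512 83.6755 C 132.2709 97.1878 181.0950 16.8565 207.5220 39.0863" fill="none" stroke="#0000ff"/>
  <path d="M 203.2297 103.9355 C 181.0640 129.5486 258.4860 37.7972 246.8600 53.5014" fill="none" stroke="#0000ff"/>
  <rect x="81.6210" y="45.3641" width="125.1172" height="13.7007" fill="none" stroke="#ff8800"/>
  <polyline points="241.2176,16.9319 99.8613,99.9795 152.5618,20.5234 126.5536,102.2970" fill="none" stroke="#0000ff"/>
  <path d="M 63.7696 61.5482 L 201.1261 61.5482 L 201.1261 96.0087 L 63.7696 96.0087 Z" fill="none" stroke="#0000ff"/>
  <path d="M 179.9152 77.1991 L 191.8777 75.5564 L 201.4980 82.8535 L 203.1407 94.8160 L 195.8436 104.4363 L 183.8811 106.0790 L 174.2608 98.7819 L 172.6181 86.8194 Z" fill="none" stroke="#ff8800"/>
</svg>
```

G21
G90
G00 X42.5300 Y86.4989
M3 S380
G1 X82.7364 Y82.2032 F2677
G1 X131.0401 Y79.3388
G1 X187.4411 Y77.9057
G1 X251.9395 Y77.9039
M5
G00 X128.1512 Y52.3439
M3 S572
G1 X138.5746 Y56.7365 F1571
G1 X159.4714 Y77.9076
G1 X184.5508 Y97.4441
G1 X207.5220 Y96.9331
M5
G00 X203.2297 Y32.0839
M3 S572
G1 X202.3307 Y31.3671 F1571
G1 X221.0925 Y53.5851
G1 X241.8304 Y77.6610
G1 X246.8600 Y82.5180
M5
G00 X81.6210 Y90.6553
M3 S380
G1 X206.7382 Y90.6553 F2677
G1 X206.7382 Y76.9546
G1 X81.6210 Y76.9546
G1 X81.6210 Y90.6553
M5
G00 X241.2176 Y119.0875
M3 S572
G1 X99.8613 Y36.0399 F1571
G1 X152.5618 Y115.4960
G1 X126.5536 Y33.7224
M5
G00 X63.7696 Y74.4712
M3 S572
G1 X201.1261 Y74.4712 F1571
G1 X201.1261 Y40.0107
G1 X63.7696 Y40.0107
G1 X63.7696 Y74.4712
M5
G00 X179.9152 Y58.8203
M3 S380
G1 X191.8777 Y60.4630 F2677
G1 X201.4980 Y53.1659
G1 X203.1407 Y41.2034
G1 X195.8436 Y31.5831
G1 X183.8811 Y29.9404
G1 X174.2608 Y37.2375
G1 X172.6181 Y49.2000
G1 X179.9152 Y58.8203
M5
G00 X0.0000 Y0.0000

Since the viewBox matches the mm dimensions, user units are millimetres directly. The only transform is the Y-flip y_m = 136.0194 − y_svg.

Shape 1 is a quadratic bezier drawn with `<path>`. Its stroke #ff8800 means engrave at S380, F2677. After flipping Y the toolpath is (42.5300,86.4989) → (82.7364,82.2032) → (131.0401,79.3388) → (187.4411,77.9057) → (251.9395,77.9039).

Shape 2 is a cubic bezier drawn with `<path>`. Its stroke #0000ff means score at S572, F1571. After flipping Y the toolpath is (128.1512,52.3439) → (138.5746,56.7365) → (159.4714,77.9076) → (184.5508,97.4441) → (207.5220,96.9331).

Shape 3 is a cubic bezier drawn with `<path>`. Its stroke #0000ff means score at S572, F1571. After flipping Y the toolpath is (203.2297,32.0839) → (202.3307,31.3671) → (221.0925,53.5851) → (241.8304,77.6610) → (246.8600,82.5180).

Shape 4 is a rectangle drawn with `<rect>`. Its stroke #ff8800 means engrave at S380, F2677. After flipping Y the toolpath is (81.6210,90.6553) → (206.7382,90.6553) → (206.7382,76.9546) → (81.6210,76.9546) → (81.6210,90.6553), returning to the start.

Shape 5 is a open polyline drawn with `<polyline>`. Its stroke #0000ff means score at S572, F1571. After flipping Y the toolpath is (241.2176,119.0875) → (99.8613,36.0399) → (152.5618,115.4960) → (126.5536,33.7224).

Shape 6 is a rectangle drawn with `<path>`. Its stroke #0000ff means score at S572, F1571. After flipping Y the toolpath is (63.7696,74.4712) → (201.1261,74.4712) → (201.1261,40.0107) → (63.7696,40.0107) → (63.7696,74.4712), returning to the start.

Shape 7 is a regular polygon drawn with `<path>`. Its stroke #ff8800 means engrave at S380, F2677. After flipping Y the toolpath is (179.9152,58.8203) → (191.8777,60.4630) → (201.4980,53.1659) → (203.1407,41.2034) → (195.8436,31.5831) → (183.8811,29.9404) → (174.2608,37.2375) → (172.6181,49.2000) → (179.9152,58.8203), returning to the start.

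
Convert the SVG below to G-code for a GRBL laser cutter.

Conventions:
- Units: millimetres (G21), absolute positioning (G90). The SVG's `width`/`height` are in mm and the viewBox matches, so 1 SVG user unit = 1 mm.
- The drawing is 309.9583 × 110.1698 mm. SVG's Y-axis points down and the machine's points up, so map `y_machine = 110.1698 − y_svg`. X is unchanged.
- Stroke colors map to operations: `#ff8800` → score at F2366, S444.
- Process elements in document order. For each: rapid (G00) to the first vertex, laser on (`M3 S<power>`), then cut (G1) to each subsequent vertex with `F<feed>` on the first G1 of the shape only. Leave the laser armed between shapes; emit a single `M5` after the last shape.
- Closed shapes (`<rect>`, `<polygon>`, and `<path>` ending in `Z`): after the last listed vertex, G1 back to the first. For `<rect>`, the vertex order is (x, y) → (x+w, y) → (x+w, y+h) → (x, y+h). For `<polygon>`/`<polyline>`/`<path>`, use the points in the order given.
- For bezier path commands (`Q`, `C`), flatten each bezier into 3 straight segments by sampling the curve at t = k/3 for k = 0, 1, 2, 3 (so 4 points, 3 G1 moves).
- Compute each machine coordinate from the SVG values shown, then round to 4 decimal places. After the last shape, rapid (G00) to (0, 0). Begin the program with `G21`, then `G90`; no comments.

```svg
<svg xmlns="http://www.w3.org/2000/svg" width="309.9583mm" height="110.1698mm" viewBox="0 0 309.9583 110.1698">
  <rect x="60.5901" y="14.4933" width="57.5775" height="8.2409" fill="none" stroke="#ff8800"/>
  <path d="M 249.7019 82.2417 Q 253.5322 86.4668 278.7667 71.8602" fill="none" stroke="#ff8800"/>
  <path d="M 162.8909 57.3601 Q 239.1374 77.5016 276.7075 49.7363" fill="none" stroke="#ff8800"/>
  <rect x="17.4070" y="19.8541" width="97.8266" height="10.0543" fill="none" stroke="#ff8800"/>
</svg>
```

G21
G90
G00 X60.5901 Y95.6765
M3 S444
G1 X118.1676 Y95.6765 F2366
G1 X118.1676 Y87.4356
G1 X60.5901 Y87.4356
G1 X60.5901 Y95.6765
G00 X249.7019 Y27.9281
M3 S444
G1 X254.6337 Y27.2038 F2366
G1 X264.3219 Y30.6643
G1 X278.7667 Y38.3096
G00 X162.8909 Y52.8097
M3 S444
G1 X209.4245 Y44.7050 F2366
G1 X247.3634 Y47.2463
G1 X276.7075 Y60.4335
G00 X17.4070 Y90.3157
M3 S444
G1 X115.2336 Y90.3157 F2366
G1 X115.2336 Y80.2614
G1 X17.4070 Y80.2614
G1 X17.4070 Y90.3157
M5
G00 X0.0000 Y0.0000

1 u = 1 mm; y_m = 110.1698 − y.

[1] `<rect>` rectangle, #ff8800→score S444 F2366: (60.5901,95.6765) → (118.1676,95.6765) → (118.1676,87.4356) → (60.5901,87.4356) → (60.5901,95.6765) (closed)

[2] `<path>` quadratic bezier, #ff8800→score S444 F2366: (249.7019,27.9281) → (254.6337,27.2038) → (264.3219,30.6643) → (278.7667,38.3096)

[3] `<path>` quadratic bezier, #ff8800→score S444 F2366: (162.8909,52.8097) → (209.4245,44.7050) → (247.3634,47.2463) → (276.7075,60.4335)

[4] `<rect>` rectangle, #ff8800→score S444 F2366: (17.4070,90.3157) → (115.2336,90.3157) → (115.2336,80.2614) → (17.4070,80.2614) → (17.4070,90.3157) (closed)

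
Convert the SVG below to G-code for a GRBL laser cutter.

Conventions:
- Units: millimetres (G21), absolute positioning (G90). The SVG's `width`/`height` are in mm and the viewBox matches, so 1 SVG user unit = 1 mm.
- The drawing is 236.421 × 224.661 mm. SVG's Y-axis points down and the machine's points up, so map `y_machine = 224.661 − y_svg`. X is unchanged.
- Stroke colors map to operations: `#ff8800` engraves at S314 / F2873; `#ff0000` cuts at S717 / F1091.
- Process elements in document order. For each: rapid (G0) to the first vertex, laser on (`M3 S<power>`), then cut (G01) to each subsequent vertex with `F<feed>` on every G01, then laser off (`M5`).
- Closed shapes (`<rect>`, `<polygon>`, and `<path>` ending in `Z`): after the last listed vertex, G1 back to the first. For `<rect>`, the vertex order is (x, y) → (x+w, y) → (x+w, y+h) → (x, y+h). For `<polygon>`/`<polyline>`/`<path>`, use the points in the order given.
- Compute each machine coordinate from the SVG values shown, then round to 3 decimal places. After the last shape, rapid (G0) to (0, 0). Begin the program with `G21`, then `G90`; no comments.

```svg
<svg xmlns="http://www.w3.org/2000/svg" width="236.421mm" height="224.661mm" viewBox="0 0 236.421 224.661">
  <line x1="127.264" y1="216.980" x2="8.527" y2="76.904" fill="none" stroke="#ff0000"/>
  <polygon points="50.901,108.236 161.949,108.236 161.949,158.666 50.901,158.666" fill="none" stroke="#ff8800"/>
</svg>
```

G21
G90
G0 X127.264 Y7.681
M3 S717
G01 X8.527 Y147.757 F1091
M5
G0 X50.901 Y116.425
M3 S314
G01 X161.949 Y116.425 F2873
G01 X161.949 Y65.995 F2873
G01 X50.901 Y65.995 F2873
G01 X50.901 Y116.425 F2873
M5
G0 X0.000 Y0.000

1 u = 1 mm; y_m = 224.661 − y.

[1] `<line>` line segment, #ff0000→cut S717 F1091: (127.264,7.681) → (8.527,147.757)

[2] `<polygon>` rectangle, #ff8800→engrave S314 F2873: (50.901,116.425) → (161.949,116.425) → (161.949,65.995) → (50.901,65.995) → (50.901,116.425) (closed)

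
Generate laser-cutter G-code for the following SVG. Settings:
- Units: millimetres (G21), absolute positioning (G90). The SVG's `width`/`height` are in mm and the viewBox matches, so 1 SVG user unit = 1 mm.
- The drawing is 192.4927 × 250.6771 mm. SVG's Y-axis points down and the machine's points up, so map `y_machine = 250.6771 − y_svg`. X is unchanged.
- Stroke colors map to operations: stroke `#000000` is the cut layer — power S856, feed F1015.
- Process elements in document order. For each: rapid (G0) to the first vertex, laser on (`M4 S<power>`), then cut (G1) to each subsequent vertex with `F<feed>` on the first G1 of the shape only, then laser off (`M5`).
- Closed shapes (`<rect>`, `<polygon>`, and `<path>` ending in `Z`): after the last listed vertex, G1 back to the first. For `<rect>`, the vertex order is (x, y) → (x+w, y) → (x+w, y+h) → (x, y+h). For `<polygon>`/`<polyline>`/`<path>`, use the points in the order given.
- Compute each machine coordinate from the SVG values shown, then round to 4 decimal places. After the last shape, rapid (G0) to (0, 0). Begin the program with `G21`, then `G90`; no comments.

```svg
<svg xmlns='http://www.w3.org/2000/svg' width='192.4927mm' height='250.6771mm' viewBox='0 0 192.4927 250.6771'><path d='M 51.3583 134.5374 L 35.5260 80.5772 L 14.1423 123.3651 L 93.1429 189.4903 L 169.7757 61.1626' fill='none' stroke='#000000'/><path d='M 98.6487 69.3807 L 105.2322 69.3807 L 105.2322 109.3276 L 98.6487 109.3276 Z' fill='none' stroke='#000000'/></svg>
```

Since the viewBox matches the mm dimensions, user units are millimetres directly. The only transform is the Y-flip y_m = 250.6771 − y_svg.

Shape 1 is a open polyline drawn with `<path>`. Its stroke #000000 means cut at S856, F1015. After flipping Y the toolpath is (51.3583,116.1397) → (35.5260,170.0999) → (14.1423,127.3120) → (93.1429,61.1868) → (169.7757,189.5145).

Shape 2 is a rectangle drawn with `<path>`. Its stroke #000000 means cut at S856, F1015. After flipping Y the toolpath is (98.6487,181.2964) → (105.2322,181.2964) → (105.2322,141.3495) → (98.6487,141.3495) → (98.6487,181.2964), returning to the start.

G21
G90
G0 X51.3583 Y116.1397
M4 S856
G1 X35.5260 Y170.0999 F1015
G1 X14.1423 Y127.3120
G1 X93.1429 Y61.1868
G1 X169.7757 Y189.5145
M5
G0 X98.6487 Y181.2964
M4 S856
G1 X105.2322 Y181.2964 F1015
G1 X105.2322 Y141.3495
G1 X98.6487 Y141.3495
G1 X98.6487 Y181.2964
M5
G0 X0.0000 Y0.0000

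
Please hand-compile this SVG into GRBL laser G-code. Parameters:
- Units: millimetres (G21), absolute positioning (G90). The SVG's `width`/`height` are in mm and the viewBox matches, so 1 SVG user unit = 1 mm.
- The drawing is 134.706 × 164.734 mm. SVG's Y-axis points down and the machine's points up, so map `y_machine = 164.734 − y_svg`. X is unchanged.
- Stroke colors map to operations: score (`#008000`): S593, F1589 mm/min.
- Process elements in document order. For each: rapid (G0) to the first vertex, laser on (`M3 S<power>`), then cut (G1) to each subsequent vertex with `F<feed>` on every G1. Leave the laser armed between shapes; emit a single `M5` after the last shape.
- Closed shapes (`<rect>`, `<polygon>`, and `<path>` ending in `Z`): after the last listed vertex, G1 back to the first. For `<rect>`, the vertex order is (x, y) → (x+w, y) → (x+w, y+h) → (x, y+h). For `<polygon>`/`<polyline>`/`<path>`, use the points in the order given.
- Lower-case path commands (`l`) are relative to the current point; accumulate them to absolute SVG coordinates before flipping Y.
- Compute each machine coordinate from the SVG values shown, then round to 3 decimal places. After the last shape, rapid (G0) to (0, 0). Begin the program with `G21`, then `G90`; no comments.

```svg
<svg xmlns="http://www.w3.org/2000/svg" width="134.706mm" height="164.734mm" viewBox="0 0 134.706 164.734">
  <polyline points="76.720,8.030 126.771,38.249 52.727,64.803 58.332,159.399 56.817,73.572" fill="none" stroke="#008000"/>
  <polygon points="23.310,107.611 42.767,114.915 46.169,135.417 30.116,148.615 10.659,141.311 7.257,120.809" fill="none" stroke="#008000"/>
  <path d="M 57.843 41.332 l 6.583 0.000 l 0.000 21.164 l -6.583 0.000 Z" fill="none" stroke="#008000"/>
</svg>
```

viewBox `0 0 134.706 164.734` with mm width/height → 1 unit = 1 mm. Flip: y_m = 164.734 − y_svg.

**Shape 1** — `<polyline>` open polyline, stroke `#008000` → score (S593, F1589). Machine vertices: (76.720,156.704) → (126.771,126.485) → (52.727,99.931) → (58.332,5.335) → (56.817,91.162). Open path.

**Shape 2** — `<polygon>` regular polygon, stroke `#008000` → score (S593, F1589). Machine vertices: (23.310,57.123) → (42.767,49.819) → (46.169,29.317) → (30.116,16.119) → (10.659,23.423) → (7.257,43.925) → (23.310,57.123). Closed: final G1 returns to the first vertex.

**Shape 3** — `<path>` rectangle, stroke `#008000` → score (S593, F1589). Machine vertices: (57.843,123.402) → (64.426,123.402) → (64.426,102.238) → (57.843,102.238) → (57.843,123.402). Closed: final G1 returns to the first vertex.

G21
G90
G0 X76.720 Y156.704
M3 S593
G1 X126.771 Y126.485 F1589
G1 X52.727 Y99.931 F1589
G1 X58.332 Y5.335 F1589
G1 X56.817 Y91.162 F1589
G0 X23.310 Y57.123
M3 S593
G1 X42.767 Y49.819 F1589
G1 X46.169 Y29.317 F1589
G1 X30.116 Y16.119 F1589
G1 X10.659 Y23.423 F1589
G1 X7.257 Y43.925 F1589
G1 X23.310 Y57.123 F1589
G0 X57.843 Y123.402
M3 S593
G1 X64.426 Y123.402 F1589
G1 X64.426 Y102.238 F1589
G1 X57.843 Y102.238 F1589
G1 X57.843 Y123.402 F1589
M5
G0 X0.000 Y0.000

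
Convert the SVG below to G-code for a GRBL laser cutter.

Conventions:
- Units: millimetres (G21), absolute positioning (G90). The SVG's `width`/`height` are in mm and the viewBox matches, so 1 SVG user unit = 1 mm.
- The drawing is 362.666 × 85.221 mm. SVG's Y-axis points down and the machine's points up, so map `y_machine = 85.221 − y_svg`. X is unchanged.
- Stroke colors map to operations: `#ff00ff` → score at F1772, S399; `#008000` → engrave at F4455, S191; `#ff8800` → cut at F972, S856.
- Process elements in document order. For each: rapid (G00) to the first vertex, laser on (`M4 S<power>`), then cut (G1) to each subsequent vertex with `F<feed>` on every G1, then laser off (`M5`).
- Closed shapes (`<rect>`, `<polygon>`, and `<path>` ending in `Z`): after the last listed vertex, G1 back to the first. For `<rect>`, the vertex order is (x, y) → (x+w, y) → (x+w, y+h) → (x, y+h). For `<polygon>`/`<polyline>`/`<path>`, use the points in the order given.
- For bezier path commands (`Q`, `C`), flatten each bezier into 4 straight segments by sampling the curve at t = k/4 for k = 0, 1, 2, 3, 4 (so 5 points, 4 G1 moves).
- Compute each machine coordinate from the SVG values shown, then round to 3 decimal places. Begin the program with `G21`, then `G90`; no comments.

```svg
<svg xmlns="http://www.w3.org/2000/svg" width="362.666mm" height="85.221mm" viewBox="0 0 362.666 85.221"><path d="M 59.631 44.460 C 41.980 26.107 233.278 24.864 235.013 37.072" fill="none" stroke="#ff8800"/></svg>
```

viewBox `0 0 362.666 85.221` with mm width/height → 1 unit = 1 mm. Flip: y_m = 85.221 − y_svg.

**Shape 1** — `<path>` cubic bezier, stroke `#ff8800` → cut (S856, F972). Control points (SVG): P0=(59.631,44.460), P1=(41.980,26.107), P2=(233.278,24.864), P3=(235.013,37.072); sampled at t=k/4. Machine vertices: (59.631,40.761) → (79.344,51.375) → (140.052,55.915) → (204.395,54.726) → (235.013,48.149). Open path.

G21
G90
G00 X59.631 Y40.761
M4 S856
G1 X79.344 Y51.375 F972
G1 X140.052 Y55.915 F972
G1 X204.395 Y54.726 F972
G1 X235.013 Y48.149 F972
M5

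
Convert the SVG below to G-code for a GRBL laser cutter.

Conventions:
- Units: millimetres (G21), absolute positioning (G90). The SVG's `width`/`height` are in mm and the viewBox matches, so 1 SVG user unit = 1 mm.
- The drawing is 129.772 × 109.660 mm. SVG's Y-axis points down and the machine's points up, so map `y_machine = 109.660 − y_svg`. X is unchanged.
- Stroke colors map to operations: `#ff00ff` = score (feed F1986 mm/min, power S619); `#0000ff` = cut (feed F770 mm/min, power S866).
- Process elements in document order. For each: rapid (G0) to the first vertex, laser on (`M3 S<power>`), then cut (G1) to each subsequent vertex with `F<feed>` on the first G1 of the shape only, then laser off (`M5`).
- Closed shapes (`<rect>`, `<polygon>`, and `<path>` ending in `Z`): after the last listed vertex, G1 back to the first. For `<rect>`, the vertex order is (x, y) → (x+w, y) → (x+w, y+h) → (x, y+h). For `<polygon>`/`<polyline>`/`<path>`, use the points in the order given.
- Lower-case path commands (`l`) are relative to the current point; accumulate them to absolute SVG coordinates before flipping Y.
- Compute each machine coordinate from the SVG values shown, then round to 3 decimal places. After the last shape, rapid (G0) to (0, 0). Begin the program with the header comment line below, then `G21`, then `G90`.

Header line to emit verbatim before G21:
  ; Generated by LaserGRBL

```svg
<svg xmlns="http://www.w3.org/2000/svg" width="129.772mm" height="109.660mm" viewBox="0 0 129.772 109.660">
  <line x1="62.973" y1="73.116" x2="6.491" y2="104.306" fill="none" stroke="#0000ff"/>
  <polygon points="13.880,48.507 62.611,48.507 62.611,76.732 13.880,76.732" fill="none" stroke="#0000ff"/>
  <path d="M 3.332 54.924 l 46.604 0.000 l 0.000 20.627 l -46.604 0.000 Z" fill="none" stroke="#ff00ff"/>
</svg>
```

Since the viewBox matches the mm dimensions, user units are millimetres directly. The only transform is the Y-flip y_m = 109.660 − y_svg.

Shape 1 is a line segment drawn with `<line>`. Its stroke #0000ff means cut at S866, F770. After flipping Y the toolpath is (62.973,36.544) → (6.491,5.354).

Shape 2 is a rectangle drawn with `<polygon>`. Its stroke #0000ff means cut at S866, F770. After flipping Y the toolpath is (13.880,61.153) → (62.611,61.153) → (62.611,32.928) → (13.880,32.928) → (13.880,61.153), returning to the start.

Shape 3 is a rectangle drawn with `<path>`. Its stroke #ff00ff means score at S619, F1986. After flipping Y the toolpath is (3.332,54.736) → (49.936,54.736) → (49.936,34.109) → (3.332,34.109) → (3.332,54.736), returning to the start.

; Generated by LaserGRBL
G21
G90
G0 X62.973 Y36.544
M3 S866
G1 X6.491 Y5.354 F770
M5
G0 X13.880 Y61.153
M3 S866
G1 X62.611 Y61.153 F770
G1 X62.611 Y32.928
G1 X13.880 Y32.928
G1 X13.880 Y61.153
M5
G0 X3.332 Y54.736
M3 S619
G1 X49.936 Y54.736 F1986
G1 X49.936 Y34.109
G1 X3.332 Y34.109
G1 X3.332 Y54.736
M5
G0 X0.000 Y0.000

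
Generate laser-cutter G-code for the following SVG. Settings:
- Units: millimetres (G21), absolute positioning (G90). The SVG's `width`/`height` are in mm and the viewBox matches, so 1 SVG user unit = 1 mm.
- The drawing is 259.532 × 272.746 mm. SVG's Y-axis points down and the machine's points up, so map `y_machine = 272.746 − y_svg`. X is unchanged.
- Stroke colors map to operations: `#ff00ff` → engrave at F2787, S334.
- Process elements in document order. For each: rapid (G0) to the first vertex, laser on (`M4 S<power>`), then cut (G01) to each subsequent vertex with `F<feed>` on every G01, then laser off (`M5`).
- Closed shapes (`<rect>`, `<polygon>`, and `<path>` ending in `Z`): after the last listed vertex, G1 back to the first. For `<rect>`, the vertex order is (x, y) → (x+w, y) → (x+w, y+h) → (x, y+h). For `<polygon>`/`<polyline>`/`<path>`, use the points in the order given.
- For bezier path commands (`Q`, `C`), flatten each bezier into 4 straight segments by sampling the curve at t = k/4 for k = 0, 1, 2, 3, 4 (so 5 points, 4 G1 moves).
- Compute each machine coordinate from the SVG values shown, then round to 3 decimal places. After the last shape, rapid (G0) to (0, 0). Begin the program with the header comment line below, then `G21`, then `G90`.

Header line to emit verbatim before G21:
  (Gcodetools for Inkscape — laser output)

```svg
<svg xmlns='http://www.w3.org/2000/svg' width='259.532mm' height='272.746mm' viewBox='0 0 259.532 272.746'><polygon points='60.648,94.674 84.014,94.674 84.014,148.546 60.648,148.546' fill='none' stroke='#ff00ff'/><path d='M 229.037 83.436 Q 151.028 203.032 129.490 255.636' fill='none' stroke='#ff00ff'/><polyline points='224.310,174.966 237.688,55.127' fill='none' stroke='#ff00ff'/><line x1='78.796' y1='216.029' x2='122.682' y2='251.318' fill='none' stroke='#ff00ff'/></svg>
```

1 u = 1 mm; y_m = 272.746 − y.

[1] `<polygon>` rectangle, #ff00ff→engrave S334 F2787: (60.648,178.072) → (84.014,178.072) → (84.014,124.200) → (60.648,124.200) → (60.648,178.072) (closed)

[2] `<path>` quadratic bezier, #ff00ff→engrave S334 F2787: (229.037,189.310) → (193.562,133.699) → (165.146,86.462) → (143.788,47.599) → (129.490,17.110)

[3] `<polyline>` line segment, #ff00ff→engrave S334 F2787: (224.310,97.780) → (237.688,217.619)

[4] `<line>` line segment, #ff00ff→engrave S334 F2787: (78.796,56.717) → (122.682,21.428)

(Gcodetools for Inkscape — laser output)
G21
G90
G0 X60.648 Y178.072
M4 S334
G01 X84.014 Y178.072 F2787
G01 X84.014 Y124.200 F2787
G01 X60.648 Y124.200 F2787
G01 X60.648 Y178.072 F2787
M5
G0 X229.037 Y189.310
M4 S334
G01 X193.562 Y133.699 F2787
G01 X165.146 Y86.462 F2787
G01 X143.788 Y47.599 F2787
G01 X129.490 Y17.110 F2787
M5
G0 X224.310 Y97.780
M4 S334
G01 X237.688 Y217.619 F2787
M5
G0 X78.796 Y56.717
M4 S334
G01 X122.682 Y21.428 F2787
M5
G0 X0.000 Y0.000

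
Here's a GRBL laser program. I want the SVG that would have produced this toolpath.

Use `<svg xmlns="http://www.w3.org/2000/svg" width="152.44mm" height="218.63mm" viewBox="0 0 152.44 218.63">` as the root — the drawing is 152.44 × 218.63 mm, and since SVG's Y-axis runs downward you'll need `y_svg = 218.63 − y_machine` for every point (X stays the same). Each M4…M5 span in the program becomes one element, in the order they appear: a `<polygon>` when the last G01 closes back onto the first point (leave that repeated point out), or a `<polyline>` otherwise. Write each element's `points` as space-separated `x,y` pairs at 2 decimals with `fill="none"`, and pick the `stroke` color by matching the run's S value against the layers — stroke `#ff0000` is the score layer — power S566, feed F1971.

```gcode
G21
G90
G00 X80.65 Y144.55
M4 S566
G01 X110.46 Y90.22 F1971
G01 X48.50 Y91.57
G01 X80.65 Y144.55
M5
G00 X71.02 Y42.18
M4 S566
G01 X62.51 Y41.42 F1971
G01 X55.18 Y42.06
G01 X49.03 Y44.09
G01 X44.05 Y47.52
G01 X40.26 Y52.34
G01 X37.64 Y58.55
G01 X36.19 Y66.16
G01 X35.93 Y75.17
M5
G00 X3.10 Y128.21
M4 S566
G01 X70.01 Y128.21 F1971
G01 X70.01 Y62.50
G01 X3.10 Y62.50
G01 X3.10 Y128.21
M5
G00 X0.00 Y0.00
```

Machine Y-up, SVG Y-down with viewBox height 218.63, so y_svg = 218.63 − y_machine; X carries over. Every run uses S566, so all elements get stroke `#ff0000` (score).

Run 1: The run returns to its start, so emit a `<polygon>` with points (Y-flipped): 80.65,74.08 110.46,128.41 48.50,127.06.

Run 2: The run is open, so emit a `<polyline>` with points (Y-flipped): 71.02,176.45 62.51,177.21 55.18,176.57 49.03,174.54 44.05,171.11 40.26,166.29 37.64,160.08 36.19,152.47 35.93,143.46.

Run 3: The run returns to its start, so emit a `<polygon>` with points (Y-flipped): 3.10,90.42 70.01,90.42 70.01,156.13 3.10,156.13.

<svg xmlns="http://www.w3.org/2000/svg" width="152.44mm" height="218.63mm" viewBox="0 0 152.44 218.63">
  <polygon points="80.65,74.08 110.46,128.41 48.50,127.06" fill="none" stroke="#ff0000"/>
  <polyline points="71.02,176.45 62.51,177.21 55.18,176.57 49.03,174.54 44.05,171.11 40.26,166.29 37.64,160.08 36.19,152.47 35.93,143.46" fill="none" stroke="#ff0000"/>
  <polygon points="3.10,90.42 70.01,90.42 70.01,156.13 3.10,156.13" fill="none" stroke="#ff0000"/>
</svg>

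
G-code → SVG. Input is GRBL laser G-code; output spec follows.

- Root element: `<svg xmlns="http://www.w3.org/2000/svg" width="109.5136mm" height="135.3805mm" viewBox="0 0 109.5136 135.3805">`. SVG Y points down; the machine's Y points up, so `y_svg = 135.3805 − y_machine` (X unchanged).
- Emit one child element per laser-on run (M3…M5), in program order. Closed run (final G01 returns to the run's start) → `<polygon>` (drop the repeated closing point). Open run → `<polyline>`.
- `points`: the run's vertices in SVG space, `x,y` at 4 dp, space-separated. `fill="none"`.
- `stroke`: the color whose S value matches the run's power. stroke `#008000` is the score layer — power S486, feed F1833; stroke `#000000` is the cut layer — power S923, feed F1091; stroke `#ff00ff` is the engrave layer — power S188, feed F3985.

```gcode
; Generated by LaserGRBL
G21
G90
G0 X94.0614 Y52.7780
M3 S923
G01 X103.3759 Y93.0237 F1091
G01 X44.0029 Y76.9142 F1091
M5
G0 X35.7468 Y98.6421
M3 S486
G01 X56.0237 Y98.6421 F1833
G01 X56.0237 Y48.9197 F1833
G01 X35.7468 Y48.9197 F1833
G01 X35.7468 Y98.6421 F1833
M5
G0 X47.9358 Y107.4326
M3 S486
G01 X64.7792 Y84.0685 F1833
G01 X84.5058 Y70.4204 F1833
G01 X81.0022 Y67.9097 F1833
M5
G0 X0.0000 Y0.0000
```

y_svg = 135.3805 − y_m.

[1] S923→`#000000` (cut); open run; points: 94.0614,82.6025 103.3759,42.3568 44.0029,58.4663

[2] S486→`#008000` (score); closed run; points: 35.7468,36.7384 56.0237,36.7384 56.0237,86.4608 35.7468,86.4608

[3] S486→`#008000` (score); open run; points: 47.9358,27.9479 64.7792,51.3120 84.5058,64.9601 81.0022,67.4708

<svg xmlns="http://www.w3.org/2000/svg" width="109.5136mm" height="135.3805mm" viewBox="0 0 109.5136 135.3805">
  <polyline points="94.0614,82.6025 103.3759,42.3568 44.0029,58.4663" fill="none" stroke="#000000"/>
  <polygon points="35.7468,36.7384 56.0237,36.7384 56.0237,86.4608 35.7468,86.4608" fill="none" stroke="#008000"/>
  <polyline points="47.9358,27.9479 64.7792,51.3120 84.5058,64.9601 81.0022,67.4708" fill="none" stroke="#008000"/>
</svg>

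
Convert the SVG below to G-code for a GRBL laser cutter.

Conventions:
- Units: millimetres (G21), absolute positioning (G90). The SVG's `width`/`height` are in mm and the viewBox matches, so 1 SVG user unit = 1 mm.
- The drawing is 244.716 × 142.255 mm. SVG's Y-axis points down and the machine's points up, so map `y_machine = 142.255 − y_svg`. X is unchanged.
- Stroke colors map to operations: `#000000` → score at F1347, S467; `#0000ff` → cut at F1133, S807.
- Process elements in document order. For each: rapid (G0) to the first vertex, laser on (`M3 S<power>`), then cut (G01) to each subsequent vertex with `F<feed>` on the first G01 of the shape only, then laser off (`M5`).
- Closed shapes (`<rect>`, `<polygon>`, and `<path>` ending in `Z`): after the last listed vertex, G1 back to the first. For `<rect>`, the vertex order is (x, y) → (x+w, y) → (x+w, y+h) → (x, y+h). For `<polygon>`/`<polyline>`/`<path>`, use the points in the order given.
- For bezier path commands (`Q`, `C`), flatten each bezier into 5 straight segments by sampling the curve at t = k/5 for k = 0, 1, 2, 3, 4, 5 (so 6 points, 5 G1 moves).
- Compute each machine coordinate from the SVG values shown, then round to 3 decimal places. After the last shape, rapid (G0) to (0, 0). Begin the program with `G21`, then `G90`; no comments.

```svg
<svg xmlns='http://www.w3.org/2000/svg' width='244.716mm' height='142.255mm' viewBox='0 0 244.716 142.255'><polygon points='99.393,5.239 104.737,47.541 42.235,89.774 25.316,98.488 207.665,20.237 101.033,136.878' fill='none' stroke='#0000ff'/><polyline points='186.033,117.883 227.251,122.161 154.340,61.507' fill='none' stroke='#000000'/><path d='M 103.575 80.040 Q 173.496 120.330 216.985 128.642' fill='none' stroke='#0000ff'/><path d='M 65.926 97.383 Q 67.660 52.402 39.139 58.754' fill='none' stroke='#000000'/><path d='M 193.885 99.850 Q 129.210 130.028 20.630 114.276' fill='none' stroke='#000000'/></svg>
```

G21
G90
G0 X99.393 Y137.016
M3 S807
G01 X104.737 Y94.714 F1133
G01 X42.235 Y52.481
G01 X25.316 Y43.767
G01 X207.665 Y122.018
G01 X101.033 Y5.377
G01 X99.393 Y137.016
M5
G0 X186.033 Y24.372
M3 S467
G01 X227.251 Y20.094 F1347
G01 X154.340 Y80.748
M5
G0 X103.575 Y62.215
M3 S807
G01 X130.486 Y47.378 F1133
G01 X155.283 Y35.099
G01 X177.965 Y25.379
G01 X198.532 Y18.217
G01 X216.985 Y13.613
M5
G0 X65.926 Y44.872
M3 S467
G01 X65.409 Y60.811 F1347
G01 X62.472 Y72.644
G01 X57.115 Y80.369
G01 X49.337 Y83.988
G01 X39.139 Y83.501
M5
G0 X193.885 Y42.405
M3 S467
G01 X166.259 Y32.171 F1347
G01 X135.120 Y25.611
G01 X100.469 Y22.726
G01 X62.306 Y23.515
G01 X20.630 Y27.979
M5
G0 X0.000 Y0.000

1 u = 1 mm; y_m = 142.255 − y.

[1] `<polygon>` closed polygon, #0000ff→cut S807 F1133: (99.393,137.016) → (104.737,94.714) → (42.235,52.481) → (25.316,43.767) → (207.665,122.018) → (101.033,5.377) → (99.393,137.016) (closed)

[2] `<polyline>` open polyline, #000000→score S467 F1347: (186.033,24.372) → (227.251,20.094) → (154.340,80.748)

[3] `<path>` quadratic bezier, #0000ff→cut S807 F1133: (103.575,62.215) → (130.486,47.378) → (155.283,35.099) → (177.965,25.379) → (198.532,18.217) → (216.985,13.613)

[4] `<path>` quadratic bezier, #000000→score S467 F1347: (65.926,44.872) → (65.409,60.811) → (62.472,72.644) → (57.115,80.369) → (49.337,83.988) → (39.139,83.501)

[5] `<path>` quadratic bezier, #000000→score S467 F1347: (193.885,42.405) → (166.259,32.171) → (135.120,25.611) → (100.469,22.726) → (62.306,23.515) → (20.630,27.979)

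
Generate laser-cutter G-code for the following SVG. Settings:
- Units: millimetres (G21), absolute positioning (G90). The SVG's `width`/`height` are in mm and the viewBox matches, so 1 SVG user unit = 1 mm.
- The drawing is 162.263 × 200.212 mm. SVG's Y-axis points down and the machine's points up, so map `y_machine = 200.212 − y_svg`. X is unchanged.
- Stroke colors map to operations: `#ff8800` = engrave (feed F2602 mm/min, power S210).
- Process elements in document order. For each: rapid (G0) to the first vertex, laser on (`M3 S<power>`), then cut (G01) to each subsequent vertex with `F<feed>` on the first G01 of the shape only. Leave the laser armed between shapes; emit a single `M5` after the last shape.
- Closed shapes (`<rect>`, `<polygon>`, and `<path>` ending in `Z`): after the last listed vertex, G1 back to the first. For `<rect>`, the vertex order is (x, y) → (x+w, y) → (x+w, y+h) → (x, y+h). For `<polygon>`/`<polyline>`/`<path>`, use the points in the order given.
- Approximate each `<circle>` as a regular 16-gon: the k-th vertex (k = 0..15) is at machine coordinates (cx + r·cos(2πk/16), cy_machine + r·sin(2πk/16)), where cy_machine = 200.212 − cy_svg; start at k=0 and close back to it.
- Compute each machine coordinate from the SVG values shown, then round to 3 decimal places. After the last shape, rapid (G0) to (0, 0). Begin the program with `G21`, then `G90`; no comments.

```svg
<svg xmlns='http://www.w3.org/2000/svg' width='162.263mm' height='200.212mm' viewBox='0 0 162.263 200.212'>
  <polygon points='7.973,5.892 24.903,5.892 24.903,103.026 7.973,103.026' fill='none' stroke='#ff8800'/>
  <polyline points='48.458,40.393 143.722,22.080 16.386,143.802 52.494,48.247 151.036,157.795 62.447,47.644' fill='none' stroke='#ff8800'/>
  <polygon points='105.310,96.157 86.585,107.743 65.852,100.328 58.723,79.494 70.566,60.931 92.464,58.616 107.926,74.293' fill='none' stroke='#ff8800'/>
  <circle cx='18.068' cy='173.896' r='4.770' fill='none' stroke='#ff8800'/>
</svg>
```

G21
G90
G0 X7.973 Y194.320
M3 S210
G01 X24.903 Y194.320 F2602
G01 X24.903 Y97.186
G01 X7.973 Y97.186
G01 X7.973 Y194.320
G0 X48.458 Y159.819
M3 S210
G01 X143.722 Y178.132 F2602
G01 X16.386 Y56.410
G01 X52.494 Y151.965
G01 X151.036 Y42.417
G01 X62.447 Y152.568
G0 X105.310 Y104.055
M3 S210
G01 X86.585 Y92.469 F2602
G01 X65.852 Y99.884
G01 X58.723 Y120.718
G01 X70.566 Y139.281
G01 X92.464 Y141.596
G01 X107.926 Y125.919
G01 X105.310 Y104.055
G0 X22.838 Y26.316
M3 S210
G01 X22.475 Y28.141 F2602
G01 X21.441 Y29.689
G01 X19.893 Y30.723
G01 X18.068 Y31.086
G01 X16.243 Y30.723
G01 X14.695 Y29.689
G01 X13.661 Y28.141
G01 X13.298 Y26.316
G01 X13.661 Y24.491
G01 X14.695 Y22.943
G01 X16.243 Y21.909
G01 X18.068 Y21.546
G01 X19.893 Y21.909
G01 X21.441 Y22.943
G01 X22.475 Y24.491
G01 X22.838 Y26.316
M5
G0 X0.000 Y0.000

Since the viewBox matches the mm dimensions, user units are millimetres directly. The only transform is the Y-flip y_m = 200.212 − y_svg.

Shape 1 is a rectangle drawn with `<polygon>`. Its stroke #ff8800 means engrave at S210, F2602. After flipping Y the toolpath is (7.973,194.320) → (24.903,194.320) → (24.903,97.186) → (7.973,97.186) → (7.973,194.320), returning to the start.

Shape 2 is a open polyline drawn with `<polyline>`. Its stroke #ff8800 means engrave at S210, F2602. After flipping Y the toolpath is (48.458,159.819) → (143.722,178.132) → (16.386,56.410) → (52.494,151.965) → (151.036,42.417) → (62.447,152.568).

Shape 3 is a regular polygon drawn with `<polygon>`. Its stroke #ff8800 means engrave at S210, F2602. After flipping Y the toolpath is (105.310,104.055) → (86.585,92.469) → (65.852,99.884) → (58.723,120.718) → (70.566,139.281) → (92.464,141.596) → (107.926,125.919) → (105.310,104.055), returning to the start.

Shape 4 is a circle drawn with `<circle>`. Its stroke #ff8800 means engrave at S210, F2602. After flipping Y the toolpath is (22.838,26.316) → (22.475,28.141) → (21.441,29.689) → (19.893,30.723) → (18.068,31.086) → (16.243,30.723) → (14.695,29.689) → (13.661,28.141) → (13.298,26.316) → (13.661,24.491) → (14.695,22.943) → (16.243,21.909) → (18.068,21.546) → (19.893,21.909) → (21.441,22.943) → (22.475,24.491) → (22.838,26.316), returning to the start.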